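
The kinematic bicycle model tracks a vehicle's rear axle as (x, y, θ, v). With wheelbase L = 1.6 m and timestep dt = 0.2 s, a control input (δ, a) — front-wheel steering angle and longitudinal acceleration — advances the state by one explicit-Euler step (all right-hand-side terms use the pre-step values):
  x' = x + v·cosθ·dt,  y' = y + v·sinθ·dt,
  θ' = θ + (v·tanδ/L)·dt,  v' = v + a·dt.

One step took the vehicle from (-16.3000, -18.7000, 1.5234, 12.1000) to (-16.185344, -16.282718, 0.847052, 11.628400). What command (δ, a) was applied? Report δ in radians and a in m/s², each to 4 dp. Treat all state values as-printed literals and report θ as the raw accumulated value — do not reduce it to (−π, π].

δ = -0.4205, a = -2.3580

a = (v'−v)/dt = (-0.471600)/0.2 = -2.3580
Δθ = θ'−θ = -0.676348;  (v·dt/L) = 12.1000·0.2/1.6 = 1.512500
tan δ = Δθ·L/(v·dt) = -0.447172  →  δ = -0.4205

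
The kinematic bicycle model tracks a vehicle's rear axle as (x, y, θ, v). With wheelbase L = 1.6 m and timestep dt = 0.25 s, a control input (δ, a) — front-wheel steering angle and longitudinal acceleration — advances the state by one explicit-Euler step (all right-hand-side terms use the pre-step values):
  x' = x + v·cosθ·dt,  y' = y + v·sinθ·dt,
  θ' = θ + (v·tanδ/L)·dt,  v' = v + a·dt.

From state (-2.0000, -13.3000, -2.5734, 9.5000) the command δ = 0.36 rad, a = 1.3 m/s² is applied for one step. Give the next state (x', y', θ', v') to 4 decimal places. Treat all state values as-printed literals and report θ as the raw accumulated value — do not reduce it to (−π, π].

x' = -2.0000 + 9.5000·cos(-2.5734)·0.25 = -4.0018
y' = -13.3000 + 9.5000·sin(-2.5734)·0.25 = -14.5780
θ' = -2.5734 + (9.5000/1.6)·tan(0.36)·0.25 = -2.0147
v' = 9.5000 + 1.3000·0.25 = 9.8250

(-4.0018, -14.5780, -2.0147, 9.8250)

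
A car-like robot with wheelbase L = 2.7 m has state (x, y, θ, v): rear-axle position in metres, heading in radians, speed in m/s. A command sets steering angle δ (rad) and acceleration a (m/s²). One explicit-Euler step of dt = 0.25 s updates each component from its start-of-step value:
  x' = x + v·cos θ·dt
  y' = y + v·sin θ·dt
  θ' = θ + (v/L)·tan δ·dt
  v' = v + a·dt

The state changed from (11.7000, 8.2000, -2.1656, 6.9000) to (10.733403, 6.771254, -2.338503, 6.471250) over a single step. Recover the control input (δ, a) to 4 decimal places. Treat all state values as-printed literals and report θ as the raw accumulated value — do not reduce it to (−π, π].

δ = -0.2643, a = -1.7150

a = (v'−v)/dt = (-0.428750)/0.25 = -1.7150
Δθ = θ'−θ = -0.172903;  (v·dt/L) = 6.9000·0.25/2.7 = 0.638889
tan δ = Δθ·L/(v·dt) = -0.270631  →  δ = -0.2643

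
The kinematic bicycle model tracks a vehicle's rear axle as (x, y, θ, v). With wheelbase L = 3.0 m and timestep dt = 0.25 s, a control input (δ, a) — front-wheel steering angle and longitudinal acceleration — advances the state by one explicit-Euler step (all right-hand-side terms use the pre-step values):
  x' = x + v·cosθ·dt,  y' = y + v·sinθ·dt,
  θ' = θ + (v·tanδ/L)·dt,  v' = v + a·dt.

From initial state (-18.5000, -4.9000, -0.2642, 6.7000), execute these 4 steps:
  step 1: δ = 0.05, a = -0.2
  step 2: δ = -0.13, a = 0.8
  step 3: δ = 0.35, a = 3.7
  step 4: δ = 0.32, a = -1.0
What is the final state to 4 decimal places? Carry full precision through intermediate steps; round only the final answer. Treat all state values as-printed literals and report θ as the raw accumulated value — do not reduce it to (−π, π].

after step 1 (δ=0.05, a=-0.2): (-16.883120, -5.337405, -0.236260, 6.650000)
after step 2 (δ=-0.13, a=0.8): (-15.266804, -5.726543, -0.308710, 6.850000)
after step 3 (δ=0.35, a=3.7): (-13.635260, -6.246852, -0.100340, 7.775000)
after step 4 (δ=0.32, a=-1.0): (-11.701287, -6.441561, 0.114373, 7.525000)

(-11.7013, -6.4416, 0.1144, 7.5250)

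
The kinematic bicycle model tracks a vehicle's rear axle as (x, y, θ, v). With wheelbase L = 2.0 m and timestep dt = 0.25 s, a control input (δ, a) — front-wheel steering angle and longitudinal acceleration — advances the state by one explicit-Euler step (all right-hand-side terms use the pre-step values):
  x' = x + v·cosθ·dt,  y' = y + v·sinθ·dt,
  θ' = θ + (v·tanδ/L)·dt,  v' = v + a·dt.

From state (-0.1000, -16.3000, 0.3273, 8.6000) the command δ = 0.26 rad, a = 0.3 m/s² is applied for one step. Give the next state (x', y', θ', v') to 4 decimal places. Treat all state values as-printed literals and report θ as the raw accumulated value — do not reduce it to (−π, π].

(1.9359, -15.6088, 0.6133, 8.6750)

x' = -0.1000 + 8.6000·cos(0.3273)·0.25 = 1.9359
y' = -16.3000 + 8.6000·sin(0.3273)·0.25 = -15.6088
θ' = 0.3273 + (8.6000/2.0)·tan(0.26)·0.25 = 0.6133
v' = 8.6000 + 0.3000·0.25 = 8.6750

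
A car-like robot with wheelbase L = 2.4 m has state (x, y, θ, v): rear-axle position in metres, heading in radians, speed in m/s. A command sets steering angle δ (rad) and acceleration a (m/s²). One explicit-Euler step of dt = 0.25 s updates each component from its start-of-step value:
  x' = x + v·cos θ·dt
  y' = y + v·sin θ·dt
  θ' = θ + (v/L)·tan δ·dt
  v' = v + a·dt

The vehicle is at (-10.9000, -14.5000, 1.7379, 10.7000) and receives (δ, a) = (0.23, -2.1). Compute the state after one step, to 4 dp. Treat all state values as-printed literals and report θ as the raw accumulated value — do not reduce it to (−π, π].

x' = -10.9000 + 10.7000·cos(1.7379)·0.25 = -11.3449
y' = -14.5000 + 10.7000·sin(1.7379)·0.25 = -11.8623
θ' = 1.7379 + (10.7000/2.4)·tan(0.23)·0.25 = 1.9989
v' = 10.7000 − 2.1000·0.25 = 10.1750

(-11.3449, -11.8623, 1.9989, 10.1750)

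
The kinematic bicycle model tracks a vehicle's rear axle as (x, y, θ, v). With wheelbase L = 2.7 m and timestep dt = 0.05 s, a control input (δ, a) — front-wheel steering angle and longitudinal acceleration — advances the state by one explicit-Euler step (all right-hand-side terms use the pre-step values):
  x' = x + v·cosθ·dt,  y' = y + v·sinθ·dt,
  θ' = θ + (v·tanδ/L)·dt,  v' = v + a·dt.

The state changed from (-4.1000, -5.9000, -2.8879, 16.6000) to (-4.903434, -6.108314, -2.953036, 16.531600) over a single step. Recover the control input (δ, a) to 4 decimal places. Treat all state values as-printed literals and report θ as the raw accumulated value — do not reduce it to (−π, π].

δ = -0.2088, a = -1.3680

a = (v'−v)/dt = (-0.068400)/0.05 = -1.3680
Δθ = θ'−θ = -0.065136;  (v·dt/L) = 16.6000·0.05/2.7 = 0.307407
tan δ = Δθ·L/(v·dt) = -0.211888  →  δ = -0.2088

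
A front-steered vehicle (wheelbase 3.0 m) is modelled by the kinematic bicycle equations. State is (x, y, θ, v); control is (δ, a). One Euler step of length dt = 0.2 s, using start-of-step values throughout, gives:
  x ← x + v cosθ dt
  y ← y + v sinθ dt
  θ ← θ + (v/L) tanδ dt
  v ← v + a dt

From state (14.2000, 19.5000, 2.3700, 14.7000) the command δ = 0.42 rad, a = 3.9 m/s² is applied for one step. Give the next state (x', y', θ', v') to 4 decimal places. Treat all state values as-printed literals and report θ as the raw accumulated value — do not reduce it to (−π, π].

x' = 14.2000 + 14.7000·cos(2.3700)·0.2 = 12.0926
y' = 19.5000 + 14.7000·sin(2.3700)·0.2 = 21.5500
θ' = 2.3700 + (14.7000/3.0)·tan(0.42)·0.2 = 2.8076
v' = 14.7000 + 3.9000·0.2 = 15.4800

(12.0926, 21.5500, 2.8076, 15.4800)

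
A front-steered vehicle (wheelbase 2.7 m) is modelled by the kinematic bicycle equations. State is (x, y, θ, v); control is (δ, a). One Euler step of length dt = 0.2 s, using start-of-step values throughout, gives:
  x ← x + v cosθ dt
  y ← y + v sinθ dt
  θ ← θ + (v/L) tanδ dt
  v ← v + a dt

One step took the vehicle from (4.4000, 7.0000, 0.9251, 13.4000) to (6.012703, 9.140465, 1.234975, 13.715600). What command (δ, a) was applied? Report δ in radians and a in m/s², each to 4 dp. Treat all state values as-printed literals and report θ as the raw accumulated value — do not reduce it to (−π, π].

a = (v'−v)/dt = (0.315600)/0.2 = 1.5780
Δθ = θ'−θ = 0.309875;  (v·dt/L) = 13.4000·0.2/2.7 = 0.992593
tan δ = Δθ·L/(v·dt) = 0.312187  →  δ = 0.3026

δ = 0.3026, a = 1.5780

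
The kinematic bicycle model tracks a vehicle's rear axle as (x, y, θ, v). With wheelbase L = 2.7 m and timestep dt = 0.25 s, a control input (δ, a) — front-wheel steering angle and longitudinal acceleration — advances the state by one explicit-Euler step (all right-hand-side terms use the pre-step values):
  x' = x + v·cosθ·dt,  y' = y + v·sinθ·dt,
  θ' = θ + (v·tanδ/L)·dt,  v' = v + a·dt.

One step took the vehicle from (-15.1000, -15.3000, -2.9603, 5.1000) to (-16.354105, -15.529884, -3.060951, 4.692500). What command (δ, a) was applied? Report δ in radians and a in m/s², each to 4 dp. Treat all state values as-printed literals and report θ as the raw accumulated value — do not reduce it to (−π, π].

a = (v'−v)/dt = (-0.407500)/0.25 = -1.6300
Δθ = θ'−θ = -0.100651;  (v·dt/L) = 5.1000·0.25/2.7 = 0.472222
tan δ = Δθ·L/(v·dt) = -0.213143  →  δ = -0.2100

δ = -0.2100, a = -1.6300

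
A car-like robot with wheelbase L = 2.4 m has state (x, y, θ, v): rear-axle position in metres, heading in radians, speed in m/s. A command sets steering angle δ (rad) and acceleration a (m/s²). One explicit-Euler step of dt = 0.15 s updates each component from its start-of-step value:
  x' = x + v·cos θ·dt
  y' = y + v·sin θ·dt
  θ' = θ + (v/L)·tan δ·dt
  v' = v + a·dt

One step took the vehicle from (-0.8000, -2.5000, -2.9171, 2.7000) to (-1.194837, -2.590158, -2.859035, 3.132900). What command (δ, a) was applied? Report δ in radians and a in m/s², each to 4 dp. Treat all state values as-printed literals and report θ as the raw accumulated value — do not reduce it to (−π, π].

δ = 0.3314, a = 2.8860

a = (v'−v)/dt = (0.432900)/0.15 = 2.8860
Δθ = θ'−θ = 0.058065;  (v·dt/L) = 2.7000·0.15/2.4 = 0.168750
tan δ = Δθ·L/(v·dt) = 0.344089  →  δ = 0.3314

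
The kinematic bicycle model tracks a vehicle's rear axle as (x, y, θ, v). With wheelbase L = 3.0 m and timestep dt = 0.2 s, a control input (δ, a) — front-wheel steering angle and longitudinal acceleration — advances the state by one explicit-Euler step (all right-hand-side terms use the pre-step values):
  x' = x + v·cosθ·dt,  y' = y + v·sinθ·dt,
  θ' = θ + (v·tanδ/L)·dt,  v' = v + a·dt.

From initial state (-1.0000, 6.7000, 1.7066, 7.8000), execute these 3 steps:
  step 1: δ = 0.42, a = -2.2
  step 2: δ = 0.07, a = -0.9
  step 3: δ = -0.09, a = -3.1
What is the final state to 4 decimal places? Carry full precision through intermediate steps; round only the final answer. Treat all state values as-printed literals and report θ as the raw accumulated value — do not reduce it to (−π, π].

after step 1 (δ=0.42, a=-2.2): (-1.211203, 8.245637, 1.938818, 7.360000)
after step 2 (δ=0.07, a=-0.9): (-1.740785, 9.619073, 1.973221, 7.180000)
after step 3 (δ=-0.09, a=-3.1): (-2.303194, 10.940357, 1.930024, 6.560000)

(-2.3032, 10.9404, 1.9300, 6.5600)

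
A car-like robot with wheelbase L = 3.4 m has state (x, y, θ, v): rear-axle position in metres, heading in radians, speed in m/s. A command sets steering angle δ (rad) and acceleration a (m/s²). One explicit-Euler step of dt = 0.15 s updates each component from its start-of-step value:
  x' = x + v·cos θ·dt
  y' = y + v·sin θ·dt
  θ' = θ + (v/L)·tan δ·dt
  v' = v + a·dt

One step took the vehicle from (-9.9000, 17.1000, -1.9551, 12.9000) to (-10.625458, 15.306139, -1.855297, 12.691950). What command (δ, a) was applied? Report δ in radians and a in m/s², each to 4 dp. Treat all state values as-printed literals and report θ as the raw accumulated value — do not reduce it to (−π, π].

a = (v'−v)/dt = (-0.208050)/0.15 = -1.3870
Δθ = θ'−θ = 0.099803;  (v·dt/L) = 12.9000·0.15/3.4 = 0.569118
tan δ = Δθ·L/(v·dt) = 0.175364  →  δ = 0.1736

δ = 0.1736, a = -1.3870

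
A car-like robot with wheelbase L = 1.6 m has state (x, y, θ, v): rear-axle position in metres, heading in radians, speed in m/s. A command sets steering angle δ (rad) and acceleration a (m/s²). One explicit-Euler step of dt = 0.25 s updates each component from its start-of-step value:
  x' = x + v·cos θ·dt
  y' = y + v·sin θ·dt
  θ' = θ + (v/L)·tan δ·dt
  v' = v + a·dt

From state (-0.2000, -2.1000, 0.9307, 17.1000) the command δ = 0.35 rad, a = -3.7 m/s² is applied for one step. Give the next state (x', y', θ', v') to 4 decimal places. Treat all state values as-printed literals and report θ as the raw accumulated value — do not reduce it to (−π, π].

x' = -0.2000 + 17.1000·cos(0.9307)·0.25 = 2.3533
y' = -2.1000 + 17.1000·sin(0.9307)·0.25 = 1.3287
θ' = 0.9307 + (17.1000/1.6)·tan(0.35)·0.25 = 1.9060
v' = 17.1000 − 3.7000·0.25 = 16.1750

(2.3533, 1.3287, 1.9060, 16.1750)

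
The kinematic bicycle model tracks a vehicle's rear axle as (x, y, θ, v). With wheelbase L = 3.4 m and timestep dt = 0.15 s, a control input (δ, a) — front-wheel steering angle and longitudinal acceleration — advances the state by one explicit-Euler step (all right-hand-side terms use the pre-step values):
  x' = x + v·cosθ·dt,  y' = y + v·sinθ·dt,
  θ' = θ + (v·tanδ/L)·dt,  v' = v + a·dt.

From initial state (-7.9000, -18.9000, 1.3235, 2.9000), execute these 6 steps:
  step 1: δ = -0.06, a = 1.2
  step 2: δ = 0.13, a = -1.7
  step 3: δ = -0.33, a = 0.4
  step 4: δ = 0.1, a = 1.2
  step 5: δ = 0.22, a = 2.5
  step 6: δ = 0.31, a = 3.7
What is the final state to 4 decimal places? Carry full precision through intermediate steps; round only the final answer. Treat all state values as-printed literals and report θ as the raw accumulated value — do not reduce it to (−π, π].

after step 1 (δ=-0.06, a=1.2): (-7.793519, -18.478234, 1.315814, 3.080000)
after step 2 (δ=0.13, a=-1.7): (-7.676990, -18.031171, 1.333579, 2.825000)
after step 3 (δ=-0.33, a=0.4): (-7.577409, -17.619288, 1.290890, 2.885000)
after step 4 (δ=0.1, a=1.2): (-7.457855, -17.203380, 1.303660, 3.065000)
after step 5 (δ=0.22, a=2.5): (-7.336495, -16.759937, 1.333898, 3.440000)
after step 6 (δ=0.31, a=3.7): (-7.215395, -16.258349, 1.382512, 3.995000)

(-7.2154, -16.2583, 1.3825, 3.9950)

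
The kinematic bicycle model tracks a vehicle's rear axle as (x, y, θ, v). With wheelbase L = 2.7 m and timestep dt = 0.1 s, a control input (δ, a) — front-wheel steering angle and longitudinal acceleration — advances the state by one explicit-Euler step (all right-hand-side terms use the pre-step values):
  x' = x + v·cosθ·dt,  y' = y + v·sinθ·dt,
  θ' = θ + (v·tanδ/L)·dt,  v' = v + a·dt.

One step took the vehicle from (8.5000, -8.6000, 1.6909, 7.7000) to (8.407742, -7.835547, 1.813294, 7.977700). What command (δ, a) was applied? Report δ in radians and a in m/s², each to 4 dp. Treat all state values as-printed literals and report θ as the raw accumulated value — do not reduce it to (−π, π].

δ = 0.4054, a = 2.7770

a = (v'−v)/dt = (0.277700)/0.1 = 2.7770
Δθ = θ'−θ = 0.122394;  (v·dt/L) = 7.7000·0.1/2.7 = 0.285185
tan δ = Δθ·L/(v·dt) = 0.429174  →  δ = 0.4054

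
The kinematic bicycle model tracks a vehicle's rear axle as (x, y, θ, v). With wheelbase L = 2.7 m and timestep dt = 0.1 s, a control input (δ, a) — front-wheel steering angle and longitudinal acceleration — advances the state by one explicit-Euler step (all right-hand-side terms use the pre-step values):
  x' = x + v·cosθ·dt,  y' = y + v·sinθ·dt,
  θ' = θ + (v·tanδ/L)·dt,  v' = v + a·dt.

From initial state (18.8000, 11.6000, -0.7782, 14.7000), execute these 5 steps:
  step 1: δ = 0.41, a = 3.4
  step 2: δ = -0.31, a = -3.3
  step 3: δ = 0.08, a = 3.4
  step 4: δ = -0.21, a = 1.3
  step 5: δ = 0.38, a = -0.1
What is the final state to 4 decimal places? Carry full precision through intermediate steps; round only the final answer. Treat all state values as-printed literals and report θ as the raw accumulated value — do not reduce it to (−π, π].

after step 1 (δ=0.41, a=3.4): (19.846902, 10.568062, -0.541567, 15.040000)
after step 2 (δ=-0.31, a=-3.3): (21.135682, 9.792780, -0.720002, 14.710000)
after step 3 (δ=0.08, a=3.4): (22.241587, 8.822824, -0.676323, 15.050000)
after step 4 (δ=-0.21, a=1.3): (23.415305, 7.880799, -0.795131, 15.180000)
after step 5 (δ=0.38, a=-0.1): (24.478196, 6.797015, -0.570572, 15.170000)

(24.4782, 6.7970, -0.5706, 15.1700)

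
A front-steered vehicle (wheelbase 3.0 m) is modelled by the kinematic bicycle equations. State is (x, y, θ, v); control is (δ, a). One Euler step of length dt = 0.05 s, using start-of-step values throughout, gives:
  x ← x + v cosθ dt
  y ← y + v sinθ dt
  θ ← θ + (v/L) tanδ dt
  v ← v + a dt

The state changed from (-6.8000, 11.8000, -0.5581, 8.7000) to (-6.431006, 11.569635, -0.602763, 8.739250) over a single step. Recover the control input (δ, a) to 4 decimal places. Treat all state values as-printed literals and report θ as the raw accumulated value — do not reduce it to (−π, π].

δ = -0.2988, a = 0.7850

a = (v'−v)/dt = (0.039250)/0.05 = 0.7850
Δθ = θ'−θ = -0.044663;  (v·dt/L) = 8.7000·0.05/3.0 = 0.145000
tan δ = Δθ·L/(v·dt) = -0.308021  →  δ = -0.2988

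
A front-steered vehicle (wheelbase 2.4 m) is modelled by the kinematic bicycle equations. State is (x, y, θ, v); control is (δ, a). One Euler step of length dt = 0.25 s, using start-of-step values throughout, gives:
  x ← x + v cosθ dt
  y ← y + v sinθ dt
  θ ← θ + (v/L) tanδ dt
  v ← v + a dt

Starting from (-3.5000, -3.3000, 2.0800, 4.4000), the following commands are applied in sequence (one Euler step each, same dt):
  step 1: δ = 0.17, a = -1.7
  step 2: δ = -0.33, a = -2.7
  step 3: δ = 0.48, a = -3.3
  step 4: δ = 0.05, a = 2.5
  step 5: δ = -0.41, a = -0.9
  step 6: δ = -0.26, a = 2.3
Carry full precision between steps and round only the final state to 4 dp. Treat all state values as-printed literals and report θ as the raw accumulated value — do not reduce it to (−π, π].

after step 1 (δ=0.17, a=-1.7): (-4.036230, -2.339554, 2.158676, 3.975000)
after step 2 (δ=-0.33, a=-2.7): (-4.587362, -1.512636, 2.016849, 3.300000)
after step 3 (δ=0.48, a=-3.3): (-4.943274, -0.768357, 2.195809, 2.475000)
after step 4 (δ=0.05, a=2.5): (-5.305309, -0.266578, 2.208711, 3.100000)
after step 5 (δ=-0.41, a=-0.9): (-5.766838, 0.356010, 2.068361, 2.875000)
after step 6 (δ=-0.26, a=2.3): (-6.109888, 0.987610, 1.988693, 3.450000)

(-6.1099, 0.9876, 1.9887, 3.4500)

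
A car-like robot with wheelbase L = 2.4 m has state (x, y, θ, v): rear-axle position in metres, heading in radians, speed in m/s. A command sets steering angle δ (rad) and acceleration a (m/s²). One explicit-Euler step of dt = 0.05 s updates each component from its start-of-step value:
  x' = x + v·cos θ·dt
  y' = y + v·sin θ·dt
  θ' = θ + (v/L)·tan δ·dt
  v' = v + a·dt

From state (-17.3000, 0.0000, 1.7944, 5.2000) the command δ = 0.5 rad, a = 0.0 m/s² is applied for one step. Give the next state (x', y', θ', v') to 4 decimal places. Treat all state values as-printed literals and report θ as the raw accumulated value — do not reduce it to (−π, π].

(-17.3577, 0.2535, 1.8536, 5.2000)

x' = -17.3000 + 5.2000·cos(1.7944)·0.05 = -17.3577
y' = 0.0000 + 5.2000·sin(1.7944)·0.05 = 0.2535
θ' = 1.7944 + (5.2000/2.4)·tan(0.5)·0.05 = 1.8536
v' = 5.2000 + 0.0000·0.05 = 5.2000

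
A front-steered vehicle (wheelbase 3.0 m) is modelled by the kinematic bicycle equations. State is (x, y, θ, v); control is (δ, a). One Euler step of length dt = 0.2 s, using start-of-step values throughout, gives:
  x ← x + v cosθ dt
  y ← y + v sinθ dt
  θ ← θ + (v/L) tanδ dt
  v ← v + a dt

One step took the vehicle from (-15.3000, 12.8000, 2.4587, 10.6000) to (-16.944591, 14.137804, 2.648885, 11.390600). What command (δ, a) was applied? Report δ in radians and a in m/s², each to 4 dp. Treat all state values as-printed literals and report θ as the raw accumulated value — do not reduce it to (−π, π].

a = (v'−v)/dt = (0.790600)/0.2 = 3.9530
Δθ = θ'−θ = 0.190185;  (v·dt/L) = 10.6000·0.2/3.0 = 0.706667
tan δ = Δθ·L/(v·dt) = 0.269130  →  δ = 0.2629

δ = 0.2629, a = 3.9530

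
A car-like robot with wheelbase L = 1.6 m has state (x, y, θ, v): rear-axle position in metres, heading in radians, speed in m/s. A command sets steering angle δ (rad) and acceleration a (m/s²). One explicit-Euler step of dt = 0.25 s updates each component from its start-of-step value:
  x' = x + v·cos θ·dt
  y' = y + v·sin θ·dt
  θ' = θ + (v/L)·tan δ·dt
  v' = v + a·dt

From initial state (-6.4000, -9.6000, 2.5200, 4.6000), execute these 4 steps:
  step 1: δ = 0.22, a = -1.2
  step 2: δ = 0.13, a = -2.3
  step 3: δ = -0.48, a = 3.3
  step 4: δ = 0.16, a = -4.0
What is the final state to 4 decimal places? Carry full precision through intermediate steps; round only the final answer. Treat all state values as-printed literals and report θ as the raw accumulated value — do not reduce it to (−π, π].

after step 1 (δ=0.22, a=-1.2): (-7.334895, -8.930320, 2.680726, 4.300000)
after step 2 (δ=0.13, a=-2.3): (-8.297738, -8.452241, 2.768566, 3.725000)
after step 3 (δ=-0.48, a=3.3): (-9.164944, -8.112860, 2.465554, 4.550000)
after step 4 (δ=0.16, a=-4.0): (-10.052259, -7.401117, 2.580285, 3.550000)

(-10.0523, -7.4011, 2.5803, 3.5500)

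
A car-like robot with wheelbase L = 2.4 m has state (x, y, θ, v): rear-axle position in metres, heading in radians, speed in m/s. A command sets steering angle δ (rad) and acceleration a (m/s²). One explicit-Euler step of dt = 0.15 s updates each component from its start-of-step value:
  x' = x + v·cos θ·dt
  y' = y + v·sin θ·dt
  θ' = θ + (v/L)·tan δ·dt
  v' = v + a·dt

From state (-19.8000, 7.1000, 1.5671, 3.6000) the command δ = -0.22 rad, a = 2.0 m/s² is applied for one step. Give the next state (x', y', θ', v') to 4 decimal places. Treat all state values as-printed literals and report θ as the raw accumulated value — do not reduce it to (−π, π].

(-19.7980, 7.6400, 1.5168, 3.9000)

x' = -19.8000 + 3.6000·cos(1.5671)·0.15 = -19.7980
y' = 7.1000 + 3.6000·sin(1.5671)·0.15 = 7.6400
θ' = 1.5671 + (3.6000/2.4)·tan(-0.22)·0.15 = 1.5168
v' = 3.6000 + 2.0000·0.15 = 3.9000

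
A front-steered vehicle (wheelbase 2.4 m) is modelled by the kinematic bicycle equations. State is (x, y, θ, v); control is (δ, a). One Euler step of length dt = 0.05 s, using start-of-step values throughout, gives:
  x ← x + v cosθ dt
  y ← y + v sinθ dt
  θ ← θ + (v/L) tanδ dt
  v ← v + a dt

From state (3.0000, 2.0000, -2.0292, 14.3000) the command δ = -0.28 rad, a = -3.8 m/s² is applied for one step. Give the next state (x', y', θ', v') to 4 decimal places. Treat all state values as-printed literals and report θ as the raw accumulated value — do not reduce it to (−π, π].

x' = 3.0000 + 14.3000·cos(-2.0292)·0.05 = 2.6836
y' = 2.0000 + 14.3000·sin(-2.0292)·0.05 = 1.3588
θ' = -2.0292 + (14.3000/2.4)·tan(-0.28)·0.05 = -2.1149
v' = 14.3000 − 3.8000·0.05 = 14.1100

(2.6836, 1.3588, -2.1149, 14.1100)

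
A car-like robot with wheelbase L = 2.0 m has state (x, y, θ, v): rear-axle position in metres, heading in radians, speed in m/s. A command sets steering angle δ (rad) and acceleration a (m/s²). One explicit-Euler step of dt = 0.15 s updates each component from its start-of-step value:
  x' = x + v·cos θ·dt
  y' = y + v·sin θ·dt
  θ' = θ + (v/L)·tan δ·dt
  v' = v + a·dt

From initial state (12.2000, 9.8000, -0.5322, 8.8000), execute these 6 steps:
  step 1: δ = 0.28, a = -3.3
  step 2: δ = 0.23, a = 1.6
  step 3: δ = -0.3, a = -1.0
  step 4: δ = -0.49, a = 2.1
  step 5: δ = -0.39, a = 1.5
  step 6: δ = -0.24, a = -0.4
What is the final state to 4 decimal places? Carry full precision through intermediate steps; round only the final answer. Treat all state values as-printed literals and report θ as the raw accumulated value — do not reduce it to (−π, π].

(18.6284, 5.9781, -1.1632, 8.8750)

after step 1 (δ=0.28, a=-3.3): (13.337435, 9.130192, -0.342414, 8.305000)
after step 2 (δ=0.23, a=1.6): (14.510865, 8.711916, -0.196572, 8.545000)
after step 3 (δ=-0.3, a=-1.0): (15.767931, 8.461580, -0.394818, 8.395000)
after step 4 (δ=-0.49, a=2.1): (16.930302, 7.977221, -0.730652, 8.710000)
after step 5 (δ=-0.39, a=1.5): (17.903304, 7.105321, -0.999174, 8.935000)
after step 6 (δ=-0.24, a=-0.4): (18.628375, 5.978138, -1.163165, 8.875000)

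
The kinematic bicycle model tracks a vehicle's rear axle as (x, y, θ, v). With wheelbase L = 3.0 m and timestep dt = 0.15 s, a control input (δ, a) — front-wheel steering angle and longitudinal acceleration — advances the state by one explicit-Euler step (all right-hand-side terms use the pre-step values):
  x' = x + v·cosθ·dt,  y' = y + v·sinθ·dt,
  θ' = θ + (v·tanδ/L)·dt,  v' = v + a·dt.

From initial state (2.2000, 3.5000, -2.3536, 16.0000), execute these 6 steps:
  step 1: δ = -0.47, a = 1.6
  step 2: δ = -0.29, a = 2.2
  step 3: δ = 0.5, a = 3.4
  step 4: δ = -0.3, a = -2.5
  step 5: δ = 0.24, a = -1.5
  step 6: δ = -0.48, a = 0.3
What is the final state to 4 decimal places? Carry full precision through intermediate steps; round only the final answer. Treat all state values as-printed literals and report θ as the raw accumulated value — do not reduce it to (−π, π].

after step 1 (δ=-0.47, a=1.6): (0.507352, 1.798546, -2.759973, 16.240000)
after step 2 (δ=-0.29, a=2.2): (-1.753408, 0.891321, -3.002284, 16.570000)
after step 3 (δ=0.5, a=3.4): (-4.214829, 0.546188, -2.549672, 17.080000)
after step 4 (δ=-0.3, a=-2.5): (-6.340958, -0.883295, -2.813845, 16.705000)
after step 5 (δ=0.24, a=-1.5): (-8.713327, -1.689923, -2.609446, 16.480000)
after step 6 (δ=-0.48, a=0.3): (-10.843498, -2.944178, -3.038429, 16.525000)

(-10.8435, -2.9442, -3.0384, 16.5250)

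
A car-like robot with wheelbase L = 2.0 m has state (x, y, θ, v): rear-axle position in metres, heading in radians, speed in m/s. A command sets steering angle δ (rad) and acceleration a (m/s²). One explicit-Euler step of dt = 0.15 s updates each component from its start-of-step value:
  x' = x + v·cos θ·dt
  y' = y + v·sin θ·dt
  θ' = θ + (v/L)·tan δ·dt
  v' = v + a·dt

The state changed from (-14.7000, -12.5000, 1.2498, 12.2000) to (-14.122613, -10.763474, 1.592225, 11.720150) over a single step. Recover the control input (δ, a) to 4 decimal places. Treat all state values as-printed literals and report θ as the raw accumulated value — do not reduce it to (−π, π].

a = (v'−v)/dt = (-0.479850)/0.15 = -3.1990
Δθ = θ'−θ = 0.342425;  (v·dt/L) = 12.2000·0.15/2.0 = 0.915000
tan δ = Δθ·L/(v·dt) = 0.374235  →  δ = 0.3581

δ = 0.3581, a = -3.1990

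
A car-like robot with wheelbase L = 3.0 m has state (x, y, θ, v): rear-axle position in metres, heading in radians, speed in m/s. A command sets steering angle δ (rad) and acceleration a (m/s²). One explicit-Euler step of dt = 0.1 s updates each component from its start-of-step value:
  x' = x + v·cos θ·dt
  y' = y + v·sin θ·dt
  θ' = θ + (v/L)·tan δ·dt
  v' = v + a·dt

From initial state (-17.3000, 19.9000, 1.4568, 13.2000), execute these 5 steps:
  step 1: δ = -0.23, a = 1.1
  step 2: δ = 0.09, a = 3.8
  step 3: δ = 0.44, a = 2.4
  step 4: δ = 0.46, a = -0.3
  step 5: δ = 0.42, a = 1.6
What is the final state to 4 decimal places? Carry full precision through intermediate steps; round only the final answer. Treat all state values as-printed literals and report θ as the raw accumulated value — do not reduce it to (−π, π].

after step 1 (δ=-0.23, a=1.1): (-17.149851, 21.211432, 1.353777, 13.310000)
after step 2 (δ=0.09, a=3.8): (-16.863260, 22.511212, 1.393815, 13.690000)
after step 3 (δ=0.44, a=2.4): (-16.622235, 23.858828, 1.608648, 13.930000)
after step 4 (δ=0.46, a=-0.3): (-16.674950, 25.250830, 1.838701, 13.900000)
after step 5 (δ=0.42, a=1.6): (-17.042899, 26.591245, 2.045613, 14.060000)

(-17.0429, 26.5912, 2.0456, 14.0600)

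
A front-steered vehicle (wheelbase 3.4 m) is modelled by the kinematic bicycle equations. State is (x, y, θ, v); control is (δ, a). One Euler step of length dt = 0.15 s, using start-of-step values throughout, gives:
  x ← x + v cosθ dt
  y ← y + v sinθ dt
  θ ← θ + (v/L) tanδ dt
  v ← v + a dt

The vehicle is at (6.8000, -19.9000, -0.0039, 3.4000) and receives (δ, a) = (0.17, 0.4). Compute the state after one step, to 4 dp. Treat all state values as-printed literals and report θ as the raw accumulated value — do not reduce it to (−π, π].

x' = 6.8000 + 3.4000·cos(-0.0039)·0.15 = 7.3100
y' = -19.9000 + 3.4000·sin(-0.0039)·0.15 = -19.9020
θ' = -0.0039 + (3.4000/3.4)·tan(0.17)·0.15 = 0.0218
v' = 3.4000 + 0.4000·0.15 = 3.4600

(7.3100, -19.9020, 0.0218, 3.4600)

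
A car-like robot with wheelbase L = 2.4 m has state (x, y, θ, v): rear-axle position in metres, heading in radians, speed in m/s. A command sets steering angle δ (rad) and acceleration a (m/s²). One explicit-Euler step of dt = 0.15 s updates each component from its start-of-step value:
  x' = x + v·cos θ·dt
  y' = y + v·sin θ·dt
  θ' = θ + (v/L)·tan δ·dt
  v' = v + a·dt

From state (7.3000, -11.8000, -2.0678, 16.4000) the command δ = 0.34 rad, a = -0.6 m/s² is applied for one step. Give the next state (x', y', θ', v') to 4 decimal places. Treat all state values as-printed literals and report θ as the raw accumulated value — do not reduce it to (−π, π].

x' = 7.3000 + 16.4000·cos(-2.0678)·0.15 = 6.1271
y' = -11.8000 + 16.4000·sin(-2.0678)·0.15 = -13.9624
θ' = -2.0678 + (16.4000/2.4)·tan(0.34)·0.15 = -1.7052
v' = 16.4000 − 0.6000·0.15 = 16.3100

(6.1271, -13.9624, -1.7052, 16.3100)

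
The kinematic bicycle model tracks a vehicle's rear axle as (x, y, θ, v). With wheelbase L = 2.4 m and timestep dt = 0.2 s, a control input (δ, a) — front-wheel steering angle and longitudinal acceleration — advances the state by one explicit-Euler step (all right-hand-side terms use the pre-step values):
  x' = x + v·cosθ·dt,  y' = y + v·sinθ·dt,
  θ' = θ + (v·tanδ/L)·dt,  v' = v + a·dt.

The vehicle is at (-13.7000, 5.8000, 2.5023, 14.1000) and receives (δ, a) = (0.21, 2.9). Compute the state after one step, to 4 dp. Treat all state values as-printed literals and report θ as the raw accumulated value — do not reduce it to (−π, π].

(-15.9631, 7.4825, 2.7527, 14.6800)

x' = -13.7000 + 14.1000·cos(2.5023)·0.2 = -15.9631
y' = 5.8000 + 14.1000·sin(2.5023)·0.2 = 7.4825
θ' = 2.5023 + (14.1000/2.4)·tan(0.21)·0.2 = 2.7527
v' = 14.1000 + 2.9000·0.2 = 14.6800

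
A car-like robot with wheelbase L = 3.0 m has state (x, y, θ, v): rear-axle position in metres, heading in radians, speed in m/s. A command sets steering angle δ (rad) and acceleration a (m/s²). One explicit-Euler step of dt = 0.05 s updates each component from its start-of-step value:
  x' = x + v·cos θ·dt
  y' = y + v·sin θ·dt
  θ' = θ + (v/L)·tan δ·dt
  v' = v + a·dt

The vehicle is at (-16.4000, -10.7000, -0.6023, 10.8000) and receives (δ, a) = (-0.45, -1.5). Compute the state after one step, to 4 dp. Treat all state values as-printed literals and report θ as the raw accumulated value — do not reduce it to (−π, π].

(-15.9550, -11.0059, -0.6892, 10.7250)

x' = -16.4000 + 10.8000·cos(-0.6023)·0.05 = -15.9550
y' = -10.7000 + 10.8000·sin(-0.6023)·0.05 = -11.0059
θ' = -0.6023 + (10.8000/3.0)·tan(-0.45)·0.05 = -0.6892
v' = 10.8000 − 1.5000·0.05 = 10.7250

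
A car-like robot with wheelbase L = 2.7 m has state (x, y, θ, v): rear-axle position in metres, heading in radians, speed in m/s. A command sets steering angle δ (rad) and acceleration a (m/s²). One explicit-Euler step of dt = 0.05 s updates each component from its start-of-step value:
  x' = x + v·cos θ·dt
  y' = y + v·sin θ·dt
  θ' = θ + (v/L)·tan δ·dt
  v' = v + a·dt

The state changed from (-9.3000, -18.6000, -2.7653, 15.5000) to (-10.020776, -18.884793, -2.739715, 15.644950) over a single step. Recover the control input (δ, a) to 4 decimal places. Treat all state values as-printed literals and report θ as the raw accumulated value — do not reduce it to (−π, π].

δ = 0.0889, a = 2.8990

a = (v'−v)/dt = (0.144950)/0.05 = 2.8990
Δθ = θ'−θ = 0.025585;  (v·dt/L) = 15.5000·0.05/2.7 = 0.287037
tan δ = Δθ·L/(v·dt) = 0.089135  →  δ = 0.0889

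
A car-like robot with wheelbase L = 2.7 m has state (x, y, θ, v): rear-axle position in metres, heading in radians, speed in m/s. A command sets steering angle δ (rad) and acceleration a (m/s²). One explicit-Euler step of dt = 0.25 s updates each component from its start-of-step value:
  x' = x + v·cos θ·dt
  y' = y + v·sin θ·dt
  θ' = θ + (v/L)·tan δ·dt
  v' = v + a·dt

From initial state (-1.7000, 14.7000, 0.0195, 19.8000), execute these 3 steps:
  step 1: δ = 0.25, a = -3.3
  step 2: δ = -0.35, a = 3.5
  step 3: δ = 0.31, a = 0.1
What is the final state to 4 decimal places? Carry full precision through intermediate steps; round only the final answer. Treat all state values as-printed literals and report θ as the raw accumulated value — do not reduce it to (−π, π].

after step 1 (δ=0.25, a=-3.3): (3.249059, 14.796519, 0.487627, 18.975000)
after step 2 (δ=-0.35, a=3.5): (7.439912, 17.019111, -0.153708, 19.850000)
after step 3 (δ=0.31, a=0.1): (12.343905, 16.259336, 0.435042, 19.875000)

(12.3439, 16.2593, 0.4350, 19.8750)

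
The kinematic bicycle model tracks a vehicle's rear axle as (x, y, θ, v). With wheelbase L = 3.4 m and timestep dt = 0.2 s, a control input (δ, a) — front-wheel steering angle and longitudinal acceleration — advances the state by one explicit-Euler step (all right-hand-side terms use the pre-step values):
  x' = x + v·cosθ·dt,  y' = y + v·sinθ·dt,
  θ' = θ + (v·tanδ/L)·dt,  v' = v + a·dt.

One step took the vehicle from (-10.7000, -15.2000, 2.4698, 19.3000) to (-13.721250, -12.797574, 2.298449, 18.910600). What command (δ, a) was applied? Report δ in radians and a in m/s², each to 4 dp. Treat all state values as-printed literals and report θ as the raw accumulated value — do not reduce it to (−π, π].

δ = -0.1498, a = -1.9470

a = (v'−v)/dt = (-0.389400)/0.2 = -1.9470
Δθ = θ'−θ = -0.171351;  (v·dt/L) = 19.3000·0.2/3.4 = 1.135294
tan δ = Δθ·L/(v·dt) = -0.150931  →  δ = -0.1498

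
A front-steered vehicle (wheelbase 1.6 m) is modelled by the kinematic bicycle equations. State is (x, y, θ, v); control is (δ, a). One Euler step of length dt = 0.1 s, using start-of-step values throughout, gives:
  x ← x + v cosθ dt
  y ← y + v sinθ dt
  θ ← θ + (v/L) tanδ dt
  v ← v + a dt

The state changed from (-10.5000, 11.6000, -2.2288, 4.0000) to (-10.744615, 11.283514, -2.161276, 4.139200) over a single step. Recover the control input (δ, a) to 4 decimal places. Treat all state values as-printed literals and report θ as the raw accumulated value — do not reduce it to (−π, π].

a = (v'−v)/dt = (0.139200)/0.1 = 1.3920
Δθ = θ'−θ = 0.067524;  (v·dt/L) = 4.0000·0.1/1.6 = 0.250000
tan δ = Δθ·L/(v·dt) = 0.270096  →  δ = 0.2638

δ = 0.2638, a = 1.3920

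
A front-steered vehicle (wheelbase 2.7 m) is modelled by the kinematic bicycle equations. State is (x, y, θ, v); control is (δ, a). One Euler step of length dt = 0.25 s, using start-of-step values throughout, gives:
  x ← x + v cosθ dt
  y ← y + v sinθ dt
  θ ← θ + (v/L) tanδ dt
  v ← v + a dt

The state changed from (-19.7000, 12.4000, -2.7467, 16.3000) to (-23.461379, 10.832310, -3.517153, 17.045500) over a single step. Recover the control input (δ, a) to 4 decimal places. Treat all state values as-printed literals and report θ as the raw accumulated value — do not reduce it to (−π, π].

δ = -0.4720, a = 2.9820

a = (v'−v)/dt = (0.745500)/0.25 = 2.9820
Δθ = θ'−θ = -0.770453;  (v·dt/L) = 16.3000·0.25/2.7 = 1.509259
tan δ = Δθ·L/(v·dt) = -0.510484  →  δ = -0.4720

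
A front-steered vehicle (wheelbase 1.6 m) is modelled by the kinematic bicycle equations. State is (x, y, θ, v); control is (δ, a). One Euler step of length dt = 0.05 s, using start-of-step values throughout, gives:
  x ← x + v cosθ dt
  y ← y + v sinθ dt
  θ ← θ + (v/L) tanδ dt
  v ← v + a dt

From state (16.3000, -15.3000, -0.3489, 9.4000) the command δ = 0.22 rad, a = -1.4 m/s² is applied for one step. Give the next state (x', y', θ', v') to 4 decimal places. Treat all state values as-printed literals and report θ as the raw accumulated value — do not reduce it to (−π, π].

x' = 16.3000 + 9.4000·cos(-0.3489)·0.05 = 16.7417
y' = -15.3000 + 9.4000·sin(-0.3489)·0.05 = -15.4607
θ' = -0.3489 + (9.4000/1.6)·tan(0.22)·0.05 = -0.2832
v' = 9.4000 − 1.4000·0.05 = 9.3300

(16.7417, -15.4607, -0.2832, 9.3300)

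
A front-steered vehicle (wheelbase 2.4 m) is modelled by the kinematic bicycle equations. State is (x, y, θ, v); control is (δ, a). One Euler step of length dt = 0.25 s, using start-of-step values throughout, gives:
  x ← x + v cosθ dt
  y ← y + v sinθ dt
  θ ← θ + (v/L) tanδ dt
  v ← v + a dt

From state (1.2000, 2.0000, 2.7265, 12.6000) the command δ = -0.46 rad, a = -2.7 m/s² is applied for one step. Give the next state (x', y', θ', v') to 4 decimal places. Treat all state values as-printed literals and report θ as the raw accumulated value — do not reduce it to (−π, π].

(-1.6825, 3.2703, 2.0762, 11.9250)

x' = 1.2000 + 12.6000·cos(2.7265)·0.25 = -1.6825
y' = 2.0000 + 12.6000·sin(2.7265)·0.25 = 3.2703
θ' = 2.7265 + (12.6000/2.4)·tan(-0.46)·0.25 = 2.0762
v' = 12.6000 − 2.7000·0.25 = 11.9250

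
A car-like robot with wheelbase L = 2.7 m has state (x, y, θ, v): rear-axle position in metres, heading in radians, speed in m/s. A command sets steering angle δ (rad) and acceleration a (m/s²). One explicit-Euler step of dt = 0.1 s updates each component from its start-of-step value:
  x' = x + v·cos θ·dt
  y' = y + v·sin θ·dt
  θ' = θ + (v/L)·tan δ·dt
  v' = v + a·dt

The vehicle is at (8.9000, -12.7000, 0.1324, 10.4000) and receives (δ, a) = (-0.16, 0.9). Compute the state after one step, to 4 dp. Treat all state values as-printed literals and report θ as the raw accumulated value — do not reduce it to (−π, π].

(9.9309, -12.5627, 0.0702, 10.4900)

x' = 8.9000 + 10.4000·cos(0.1324)·0.1 = 9.9309
y' = -12.7000 + 10.4000·sin(0.1324)·0.1 = -12.5627
θ' = 0.1324 + (10.4000/2.7)·tan(-0.16)·0.1 = 0.0702
v' = 10.4000 + 0.9000·0.1 = 10.4900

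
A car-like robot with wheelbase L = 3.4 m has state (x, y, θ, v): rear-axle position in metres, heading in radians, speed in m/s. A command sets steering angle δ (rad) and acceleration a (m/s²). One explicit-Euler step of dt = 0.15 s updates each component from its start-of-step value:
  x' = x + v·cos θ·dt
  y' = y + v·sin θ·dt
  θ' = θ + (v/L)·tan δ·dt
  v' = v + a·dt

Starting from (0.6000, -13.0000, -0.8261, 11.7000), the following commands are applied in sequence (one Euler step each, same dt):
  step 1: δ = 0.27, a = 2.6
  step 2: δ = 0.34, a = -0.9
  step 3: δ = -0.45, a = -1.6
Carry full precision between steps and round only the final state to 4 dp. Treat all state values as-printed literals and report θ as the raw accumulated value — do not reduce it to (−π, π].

(4.7742, -16.2865, -0.7493, 11.7150)

after step 1 (δ=0.27, a=2.6): (1.789449, -14.290441, -0.683244, 12.090000)
after step 2 (δ=0.34, a=-0.9): (3.195870, -15.435325, -0.494567, 11.955000)
after step 3 (δ=-0.45, a=-1.6): (4.774243, -16.286492, -0.749343, 11.715000)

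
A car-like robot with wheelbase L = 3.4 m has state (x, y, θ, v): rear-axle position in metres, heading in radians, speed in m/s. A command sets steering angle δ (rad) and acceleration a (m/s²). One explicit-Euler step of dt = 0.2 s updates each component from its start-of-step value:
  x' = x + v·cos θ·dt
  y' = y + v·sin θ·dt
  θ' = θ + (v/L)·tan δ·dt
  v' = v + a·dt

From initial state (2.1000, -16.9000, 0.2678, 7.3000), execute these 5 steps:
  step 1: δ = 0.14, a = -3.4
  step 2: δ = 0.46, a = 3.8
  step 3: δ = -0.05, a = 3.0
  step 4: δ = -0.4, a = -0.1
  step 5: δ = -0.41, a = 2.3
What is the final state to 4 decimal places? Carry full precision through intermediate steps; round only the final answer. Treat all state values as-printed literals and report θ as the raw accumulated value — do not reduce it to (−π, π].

(8.9626, -14.1152, 0.0975, 8.4200)

after step 1 (δ=0.14, a=-3.4): (3.507959, -16.513669, 0.328314, 6.620000)
after step 2 (δ=0.46, a=3.8): (4.761241, -16.086749, 0.521247, 7.380000)
after step 3 (δ=-0.05, a=3.0): (6.041226, -15.351757, 0.499523, 7.980000)
after step 4 (δ=-0.4, a=-0.1): (7.442213, -14.587262, 0.301059, 7.960000)
after step 5 (δ=-0.41, a=2.3): (8.962609, -14.115183, 0.097549, 8.420000)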